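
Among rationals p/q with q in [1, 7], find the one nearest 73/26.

Expand x = 73/26 as a continued fraction with the Euclidean algorithm:
  73 = 2*26 + 21, so a_0 = 2.
  26 = 1*21 + 5, so a_1 = 1.
  21 = 4*5 + 1, so a_2 = 4.
  5 = 5*1 + 0, so a_3 = 5.
so x = [2; 1, 4, 5].
Convergents (p_i = a_i*p_{i-1} + p_{i-2}, q_i = a_i*q_{i-1} + q_{i-2} with p_{-2}=0, p_{-1}=1, q_{-2}=1, q_{-1}=0), until the denominator exceeds 7:
  i=0: a_0=2, p_0 = 2*1 + 0 = 2, q_0 = 2*0 + 1 = 1.
  i=1: a_1=1, p_1 = 1*2 + 1 = 3, q_1 = 1*1 + 0 = 1.
  i=2: a_2=4, p_2 = 4*3 + 2 = 14, q_2 = 4*1 + 1 = 5.
  i=3: a_3=5, p_3 = 5*14 + 3 = 73, q_3 = 5*5 + 1 = 26.
q_3 = 26 > 7, so the last convergent with denominator <= 7 is p_2/q_2 = 14/5.
The closest fraction with denominator <= 7 is either p_2/q_2 or the intermediate fraction (k*p_2 + p_1)/(k*q_2 + q_1) with the largest k >= 1 whose denominator stays <= 7; these approach x as k grows, and every other convergent or intermediate fraction in range is farther away.
Largest k: floor((7 - q_1)/q_2) = floor((7 - 1)/5) = 1.
That gives (1*14 + 3)/(1*5 + 1) = 17/6.
Compare the errors: |x - 14/5| = |73*5 - 14*26|/(26*5) = 1/130, and |x - 17/6| = |73*6 - 17*26|/(26*6) = 4/156.
Cross-multiplying, 1*156 = 156 < 520 = 4*130, so 1/130 is smaller: the convergent 14/5 is closer to x than 17/6.

14/5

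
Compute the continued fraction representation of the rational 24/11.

[2; 5, 2]

Run the Euclidean algorithm on 24 and 11; the successive quotients are the partial quotients a_0, a_1, ... (each step inverts the fractional part left over by the previous one):
  24 = 2*11 + 2, so a_0 = 2.
  11 = 5*2 + 1, so a_1 = 5.
  2 = 2*1 + 0, so a_2 = 2.
The remainder reaches 0 after 3 divisions, so the expansion has 3 partial quotients, read off in order.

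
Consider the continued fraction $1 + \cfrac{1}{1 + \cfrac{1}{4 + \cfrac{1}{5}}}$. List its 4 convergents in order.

Using the convergent recurrence p_i = a_i*p_{i-1} + p_{i-2}, q_i = a_i*q_{i-1} + q_{i-2} with p_{-2}=0, p_{-1}=1, q_{-2}=1, q_{-1}=0:
  i=0: a_0=1, p_0 = 1*1 + 0 = 1, q_0 = 1*0 + 1 = 1.
  i=1: a_1=1, p_1 = 1*1 + 1 = 2, q_1 = 1*1 + 0 = 1.
  i=2: a_2=4, p_2 = 4*2 + 1 = 9, q_2 = 4*1 + 1 = 5.
  i=3: a_3=5, p_3 = 5*9 + 2 = 47, q_3 = 5*5 + 1 = 26.

1/1, 2/1, 9/5, 47/26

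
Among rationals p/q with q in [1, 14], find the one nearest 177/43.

37/9

Expand x = 177/43 as a continued fraction with the Euclidean algorithm:
  177 = 4*43 + 5, so a_0 = 4.
  43 = 8*5 + 3, so a_1 = 8.
  5 = 1*3 + 2, so a_2 = 1.
  3 = 1*2 + 1, so a_3 = 1.
  2 = 2*1 + 0, so a_4 = 2.
so x = [4; 8, 1, 1, 2].
Convergents (p_i = a_i*p_{i-1} + p_{i-2}, q_i = a_i*q_{i-1} + q_{i-2} with p_{-2}=0, p_{-1}=1, q_{-2}=1, q_{-1}=0), until the denominator exceeds 14:
  i=0: a_0=4, p_0 = 4*1 + 0 = 4, q_0 = 4*0 + 1 = 1.
  i=1: a_1=8, p_1 = 8*4 + 1 = 33, q_1 = 8*1 + 0 = 8.
  i=2: a_2=1, p_2 = 1*33 + 4 = 37, q_2 = 1*8 + 1 = 9.
  i=3: a_3=1, p_3 = 1*37 + 33 = 70, q_3 = 1*9 + 8 = 17.
q_3 = 17 > 14, so the last convergent with denominator <= 14 is p_2/q_2 = 37/9.
The closest fraction with denominator <= 14 is either p_2/q_2 or the intermediate fraction (k*p_2 + p_1)/(k*q_2 + q_1) with the largest k >= 1 whose denominator stays <= 14; these approach x as k grows, and every other convergent or intermediate fraction in range is farther away.
Largest k: floor((14 - q_1)/q_2) = floor((14 - 8)/9) = 0.
Since k = 0, no intermediate fraction beyond p_2/q_2 has denominator <= 14, so the convergent 37/9 is the closest (its error is |177*9 - 37*43|/(43*9) = 2/387).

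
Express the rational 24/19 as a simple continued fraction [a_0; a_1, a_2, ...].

Run the Euclidean algorithm on 24 and 19; the successive quotients are the partial quotients a_0, a_1, ... (each step inverts the fractional part left over by the previous one):
  24 = 1*19 + 5, so a_0 = 1.
  19 = 3*5 + 4, so a_1 = 3.
  5 = 1*4 + 1, so a_2 = 1.
  4 = 4*1 + 0, so a_3 = 4.
The remainder reaches 0 after 4 divisions, so the expansion has 4 partial quotients, read off in order.

[1; 3, 1, 4]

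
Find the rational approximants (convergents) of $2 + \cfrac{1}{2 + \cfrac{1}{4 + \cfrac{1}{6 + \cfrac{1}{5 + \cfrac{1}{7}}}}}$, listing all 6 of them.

Using the convergent recurrence p_i = a_i*p_{i-1} + p_{i-2}, q_i = a_i*q_{i-1} + q_{i-2} with p_{-2}=0, p_{-1}=1, q_{-2}=1, q_{-1}=0:
  i=0: a_0=2, p_0 = 2*1 + 0 = 2, q_0 = 2*0 + 1 = 1.
  i=1: a_1=2, p_1 = 2*2 + 1 = 5, q_1 = 2*1 + 0 = 2.
  i=2: a_2=4, p_2 = 4*5 + 2 = 22, q_2 = 4*2 + 1 = 9.
  i=3: a_3=6, p_3 = 6*22 + 5 = 137, q_3 = 6*9 + 2 = 56.
  i=4: a_4=5, p_4 = 5*137 + 22 = 707, q_4 = 5*56 + 9 = 289.
  i=5: a_5=7, p_5 = 7*707 + 137 = 5086, q_5 = 7*289 + 56 = 2079.

2/1, 5/2, 22/9, 137/56, 707/289, 5086/2079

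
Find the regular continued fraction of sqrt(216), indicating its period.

Write x_i = (sqrt(216) + m_i)/d_i with (m_0, d_0) = (0, 1). a_0 = floor(sqrt(216)) = 14, since 14^2 = 196 <= 216 < 225 = 15^2.
Iterate m_{i+1} = d_i*a_i - m_i, d_{i+1} = (216 - m_{i+1}^2)/d_i, a_{i+1} = floor((a_0 + m_{i+1})/d_{i+1}):
  m_1 = 1*14 - 0 = 14, d_1 = (216 - 14^2)/1 = 20/1 = 20, a_1 = floor((14 + 14)/20) = 1.
  m_2 = 20*1 - 14 = 6, d_2 = (216 - 6^2)/20 = 180/20 = 9, a_2 = floor((14 + 6)/9) = 2.
  m_3 = 9*2 - 6 = 12, d_3 = (216 - 12^2)/9 = 72/9 = 8, a_3 = floor((14 + 12)/8) = 3.
  m_4 = 8*3 - 12 = 12, d_4 = (216 - 12^2)/8 = 72/8 = 9, a_4 = floor((14 + 12)/9) = 2.
  m_5 = 9*2 - 12 = 6, d_5 = (216 - 6^2)/9 = 180/9 = 20, a_5 = floor((14 + 6)/20) = 1.
  m_6 = 20*1 - 6 = 14, d_6 = (216 - 14^2)/20 = 20/20 = 1, a_6 = floor((14 + 14)/1) = 28.
  m_7 = 1*28 - 14 = 14, d_7 = (216 - 14^2)/1 = 20/1 = 20: (m_7, d_7) = (m_1, d_1) = (14, 20), so from here the quotients repeat a_1, ..., a_6; the period length is 6.
Hence the expansion of sqrt(216) is a_0 = 14 followed by the repeating block 1, 2, 3, 2, 1, 28 (period 6).

[14; (1, 2, 3, 2, 1, 28)]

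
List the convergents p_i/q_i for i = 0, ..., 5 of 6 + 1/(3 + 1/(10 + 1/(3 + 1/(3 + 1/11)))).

Using the convergent recurrence p_i = a_i*p_{i-1} + p_{i-2}, q_i = a_i*q_{i-1} + q_{i-2} with p_{-2}=0, p_{-1}=1, q_{-2}=1, q_{-1}=0:
  i=0: a_0=6, p_0 = 6*1 + 0 = 6, q_0 = 6*0 + 1 = 1.
  i=1: a_1=3, p_1 = 3*6 + 1 = 19, q_1 = 3*1 + 0 = 3.
  i=2: a_2=10, p_2 = 10*19 + 6 = 196, q_2 = 10*3 + 1 = 31.
  i=3: a_3=3, p_3 = 3*196 + 19 = 607, q_3 = 3*31 + 3 = 96.
  i=4: a_4=3, p_4 = 3*607 + 196 = 2017, q_4 = 3*96 + 31 = 319.
  i=5: a_5=11, p_5 = 11*2017 + 607 = 22794, q_5 = 11*319 + 96 = 3605.

6/1, 19/3, 196/31, 607/96, 2017/319, 22794/3605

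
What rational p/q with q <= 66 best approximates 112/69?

Expand x = 112/69 as a continued fraction with the Euclidean algorithm:
  112 = 1*69 + 43, so a_0 = 1.
  69 = 1*43 + 26, so a_1 = 1.
  43 = 1*26 + 17, so a_2 = 1.
  26 = 1*17 + 9, so a_3 = 1.
  17 = 1*9 + 8, so a_4 = 1.
  9 = 1*8 + 1, so a_5 = 1.
  8 = 8*1 + 0, so a_6 = 8.
so x = [1; 1, 1, 1, 1, 1, 8].
Convergents (p_i = a_i*p_{i-1} + p_{i-2}, q_i = a_i*q_{i-1} + q_{i-2} with p_{-2}=0, p_{-1}=1, q_{-2}=1, q_{-1}=0), until the denominator exceeds 66:
  i=0: a_0=1, p_0 = 1*1 + 0 = 1, q_0 = 1*0 + 1 = 1.
  i=1: a_1=1, p_1 = 1*1 + 1 = 2, q_1 = 1*1 + 0 = 1.
  i=2: a_2=1, p_2 = 1*2 + 1 = 3, q_2 = 1*1 + 1 = 2.
  i=3: a_3=1, p_3 = 1*3 + 2 = 5, q_3 = 1*2 + 1 = 3.
  i=4: a_4=1, p_4 = 1*5 + 3 = 8, q_4 = 1*3 + 2 = 5.
  i=5: a_5=1, p_5 = 1*8 + 5 = 13, q_5 = 1*5 + 3 = 8.
  i=6: a_6=8, p_6 = 8*13 + 8 = 112, q_6 = 8*8 + 5 = 69.
q_6 = 69 > 66, so the last convergent with denominator <= 66 is p_5/q_5 = 13/8.
The closest fraction with denominator <= 66 is either p_5/q_5 or the intermediate fraction (k*p_5 + p_4)/(k*q_5 + q_4) with the largest k >= 1 whose denominator stays <= 66; these approach x as k grows, and every other convergent or intermediate fraction in range is farther away.
Largest k: floor((66 - q_4)/q_5) = floor((66 - 5)/8) = 7.
That gives (7*13 + 8)/(7*8 + 5) = 99/61.
Compare the errors: |x - 13/8| = |112*8 - 13*69|/(69*8) = 1/552, and |x - 99/61| = |112*61 - 99*69|/(69*61) = 1/4209.
Cross-multiplying, 1*552 = 552 < 4209 = 1*4209, so 1/4209 is smaller: the intermediate fraction 99/61 is closer to x than 13/8.

99/61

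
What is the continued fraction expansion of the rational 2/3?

Run the Euclidean algorithm on 2 and 3; the successive quotients are the partial quotients a_0, a_1, ... (each step inverts the fractional part left over by the previous one):
  2 = 0*3 + 2, so a_0 = 0.
  3 = 1*2 + 1, so a_1 = 1.
  2 = 2*1 + 0, so a_2 = 2.
The remainder reaches 0 after 3 divisions, so the expansion has 3 partial quotients, read off in order.

[0; 1, 2]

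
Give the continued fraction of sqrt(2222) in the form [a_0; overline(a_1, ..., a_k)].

[47; overline(7, 4, 7, 94)]

Write x_i = (sqrt(2222) + m_i)/d_i with (m_0, d_0) = (0, 1). a_0 = floor(sqrt(2222)) = 47, since 47^2 = 2209 <= 2222 < 2304 = 48^2.
Iterate m_{i+1} = d_i*a_i - m_i, d_{i+1} = (2222 - m_{i+1}^2)/d_i, a_{i+1} = floor((a_0 + m_{i+1})/d_{i+1}):
  m_1 = 1*47 - 0 = 47, d_1 = (2222 - 47^2)/1 = 13/1 = 13, a_1 = floor((47 + 47)/13) = 7.
  m_2 = 13*7 - 47 = 44, d_2 = (2222 - 44^2)/13 = 286/13 = 22, a_2 = floor((47 + 44)/22) = 4.
  m_3 = 22*4 - 44 = 44, d_3 = (2222 - 44^2)/22 = 286/22 = 13, a_3 = floor((47 + 44)/13) = 7.
  m_4 = 13*7 - 44 = 47, d_4 = (2222 - 47^2)/13 = 13/13 = 1, a_4 = floor((47 + 47)/1) = 94.
  m_5 = 1*94 - 47 = 47, d_5 = (2222 - 47^2)/1 = 13/1 = 13: (m_5, d_5) = (m_1, d_1) = (47, 13), so from here the quotients repeat a_1, ..., a_4; the period length is 4.
Hence the expansion of sqrt(2222) is a_0 = 47 followed by the repeating block 7, 4, 7, 94 (period 4).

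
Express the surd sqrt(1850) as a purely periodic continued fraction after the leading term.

Write x_i = (sqrt(1850) + m_i)/d_i with (m_0, d_0) = (0, 1). a_0 = floor(sqrt(1850)) = 43, since 43^2 = 1849 <= 1850 < 1936 = 44^2.
Iterate m_{i+1} = d_i*a_i - m_i, d_{i+1} = (1850 - m_{i+1}^2)/d_i, a_{i+1} = floor((a_0 + m_{i+1})/d_{i+1}):
  m_1 = 1*43 - 0 = 43, d_1 = (1850 - 43^2)/1 = 1/1 = 1, a_1 = floor((43 + 43)/1) = 86.
  m_2 = 1*86 - 43 = 43, d_2 = (1850 - 43^2)/1 = 1/1 = 1: (m_2, d_2) = (m_1, d_1) = (43, 1), so from here the quotient a_1 repeats; the period length is 1.
Hence the expansion of sqrt(1850) is a_0 = 43 followed by the repeating block 86 (period 1).

[43; (86)]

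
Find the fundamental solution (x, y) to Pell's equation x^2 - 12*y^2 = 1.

First expand sqrt(12) as a continued fraction. With x_i = (sqrt(12) + m_i)/d_i and (m_0, d_0) = (0, 1): a_0 = floor(sqrt(12)) = 3, since 3^2 = 9 <= 12 < 16 = 4^2.
Iterate m_{i+1} = d_i*a_i - m_i, d_{i+1} = (12 - m_{i+1}^2)/d_i, a_{i+1} = floor((a_0 + m_{i+1})/d_{i+1}):
  m_1 = 1*3 - 0 = 3, d_1 = (12 - 3^2)/1 = 3/1 = 3, a_1 = floor((3 + 3)/3) = 2.
  m_2 = 3*2 - 3 = 3, d_2 = (12 - 3^2)/3 = 3/3 = 1, a_2 = floor((3 + 3)/1) = 6.
  m_3 = 1*6 - 3 = 3, d_3 = (12 - 3^2)/1 = 3/1 = 3: (m_3, d_3) = (m_1, d_1) = (3, 3), so from here the quotients repeat a_1, a_2; the period length is 2.
So sqrt(12) = [3; (2, 6)] with period length k = 2.
k is even, so the fundamental solution of x^2 - 12y^2 = 1 is (p_{k-1}, q_{k-1}) = (p_1, q_1); compute convergents through index 1.
Convergents (p_i = a_i*p_{i-1} + p_{i-2}, q_i = a_i*q_{i-1} + q_{i-2} with p_{-2}=0, p_{-1}=1, q_{-2}=1, q_{-1}=0):
  i=0: a_0=3, p_0 = 3*1 + 0 = 3, q_0 = 3*0 + 1 = 1.
  i=1: a_1=2, p_1 = 2*3 + 1 = 7, q_1 = 2*1 + 0 = 2.
Check: 7^2 - 12*2^2 = 49 - 48 = 1, so (x, y) = (7, 2) solves the equation, and by the theorem it is the least positive solution.

(x, y) = (7, 2)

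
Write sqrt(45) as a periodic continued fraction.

[6; (1, 2, 2, 2, 1, 12)]

Write x_i = (sqrt(45) + m_i)/d_i with (m_0, d_0) = (0, 1). a_0 = floor(sqrt(45)) = 6, since 6^2 = 36 <= 45 < 49 = 7^2.
Iterate m_{i+1} = d_i*a_i - m_i, d_{i+1} = (45 - m_{i+1}^2)/d_i, a_{i+1} = floor((a_0 + m_{i+1})/d_{i+1}):
  m_1 = 1*6 - 0 = 6, d_1 = (45 - 6^2)/1 = 9/1 = 9, a_1 = floor((6 + 6)/9) = 1.
  m_2 = 9*1 - 6 = 3, d_2 = (45 - 3^2)/9 = 36/9 = 4, a_2 = floor((6 + 3)/4) = 2.
  m_3 = 4*2 - 3 = 5, d_3 = (45 - 5^2)/4 = 20/4 = 5, a_3 = floor((6 + 5)/5) = 2.
  m_4 = 5*2 - 5 = 5, d_4 = (45 - 5^2)/5 = 20/5 = 4, a_4 = floor((6 + 5)/4) = 2.
  m_5 = 4*2 - 5 = 3, d_5 = (45 - 3^2)/4 = 36/4 = 9, a_5 = floor((6 + 3)/9) = 1.
  m_6 = 9*1 - 3 = 6, d_6 = (45 - 6^2)/9 = 9/9 = 1, a_6 = floor((6 + 6)/1) = 12.
  m_7 = 1*12 - 6 = 6, d_7 = (45 - 6^2)/1 = 9/1 = 9: (m_7, d_7) = (m_1, d_1) = (6, 9), so from here the quotients repeat a_1, ..., a_6; the period length is 6.
Hence the expansion of sqrt(45) is a_0 = 6 followed by the repeating block 1, 2, 2, 2, 1, 12 (period 6).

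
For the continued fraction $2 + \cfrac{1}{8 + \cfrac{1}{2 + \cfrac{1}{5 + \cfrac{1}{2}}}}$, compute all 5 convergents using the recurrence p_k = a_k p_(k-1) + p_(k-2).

Using the convergent recurrence p_i = a_i*p_{i-1} + p_{i-2}, q_i = a_i*q_{i-1} + q_{i-2} with p_{-2}=0, p_{-1}=1, q_{-2}=1, q_{-1}=0:
  i=0: a_0=2, p_0 = 2*1 + 0 = 2, q_0 = 2*0 + 1 = 1.
  i=1: a_1=8, p_1 = 8*2 + 1 = 17, q_1 = 8*1 + 0 = 8.
  i=2: a_2=2, p_2 = 2*17 + 2 = 36, q_2 = 2*8 + 1 = 17.
  i=3: a_3=5, p_3 = 5*36 + 17 = 197, q_3 = 5*17 + 8 = 93.
  i=4: a_4=2, p_4 = 2*197 + 36 = 430, q_4 = 2*93 + 17 = 203.

2/1, 17/8, 36/17, 197/93, 430/203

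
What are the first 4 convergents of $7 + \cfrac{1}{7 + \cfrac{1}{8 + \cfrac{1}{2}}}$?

7/1, 50/7, 407/57, 864/121

Using the convergent recurrence p_i = a_i*p_{i-1} + p_{i-2}, q_i = a_i*q_{i-1} + q_{i-2} with p_{-2}=0, p_{-1}=1, q_{-2}=1, q_{-1}=0:
  i=0: a_0=7, p_0 = 7*1 + 0 = 7, q_0 = 7*0 + 1 = 1.
  i=1: a_1=7, p_1 = 7*7 + 1 = 50, q_1 = 7*1 + 0 = 7.
  i=2: a_2=8, p_2 = 8*50 + 7 = 407, q_2 = 8*7 + 1 = 57.
  i=3: a_3=2, p_3 = 2*407 + 50 = 864, q_3 = 2*57 + 7 = 121.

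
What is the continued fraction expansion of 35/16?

[2; 5, 3]

Run the Euclidean algorithm on 35 and 16; the successive quotients are the partial quotients a_0, a_1, ... (each step inverts the fractional part left over by the previous one):
  35 = 2*16 + 3, so a_0 = 2.
  16 = 5*3 + 1, so a_1 = 5.
  3 = 3*1 + 0, so a_2 = 3.
The remainder reaches 0 after 3 divisions, so the expansion has 3 partial quotients, read off in order.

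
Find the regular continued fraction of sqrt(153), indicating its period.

Write x_i = (sqrt(153) + m_i)/d_i with (m_0, d_0) = (0, 1). a_0 = floor(sqrt(153)) = 12, since 12^2 = 144 <= 153 < 169 = 13^2.
Iterate m_{i+1} = d_i*a_i - m_i, d_{i+1} = (153 - m_{i+1}^2)/d_i, a_{i+1} = floor((a_0 + m_{i+1})/d_{i+1}):
  m_1 = 1*12 - 0 = 12, d_1 = (153 - 12^2)/1 = 9/1 = 9, a_1 = floor((12 + 12)/9) = 2.
  m_2 = 9*2 - 12 = 6, d_2 = (153 - 6^2)/9 = 117/9 = 13, a_2 = floor((12 + 6)/13) = 1.
  m_3 = 13*1 - 6 = 7, d_3 = (153 - 7^2)/13 = 104/13 = 8, a_3 = floor((12 + 7)/8) = 2.
  m_4 = 8*2 - 7 = 9, d_4 = (153 - 9^2)/8 = 72/8 = 9, a_4 = floor((12 + 9)/9) = 2.
  m_5 = 9*2 - 9 = 9, d_5 = (153 - 9^2)/9 = 72/9 = 8, a_5 = floor((12 + 9)/8) = 2.
  m_6 = 8*2 - 9 = 7, d_6 = (153 - 7^2)/8 = 104/8 = 13, a_6 = floor((12 + 7)/13) = 1.
  m_7 = 13*1 - 7 = 6, d_7 = (153 - 6^2)/13 = 117/13 = 9, a_7 = floor((12 + 6)/9) = 2.
  m_8 = 9*2 - 6 = 12, d_8 = (153 - 12^2)/9 = 9/9 = 1, a_8 = floor((12 + 12)/1) = 24.
  m_9 = 1*24 - 12 = 12, d_9 = (153 - 12^2)/1 = 9/1 = 9: (m_9, d_9) = (m_1, d_1) = (12, 9), so from here the quotients repeat a_1, ..., a_8; the period length is 8.
Hence the expansion of sqrt(153) is a_0 = 12 followed by the repeating block 2, 1, 2, 2, 2, 1, 2, 24 (period 8).

[12; (2, 1, 2, 2, 2, 1, 2, 24)]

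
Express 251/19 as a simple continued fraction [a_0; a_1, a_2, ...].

[13; 4, 1, 3]

Run the Euclidean algorithm on 251 and 19; the successive quotients are the partial quotients a_0, a_1, ... (each step inverts the fractional part left over by the previous one):
  251 = 13*19 + 4, so a_0 = 13.
  19 = 4*4 + 3, so a_1 = 4.
  4 = 1*3 + 1, so a_2 = 1.
  3 = 3*1 + 0, so a_3 = 3.
The remainder reaches 0 after 4 divisions, so the expansion has 4 partial quotients, read off in order.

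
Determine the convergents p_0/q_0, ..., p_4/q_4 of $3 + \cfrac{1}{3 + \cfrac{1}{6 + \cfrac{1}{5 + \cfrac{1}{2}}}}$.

3/1, 10/3, 63/19, 325/98, 713/215

Using the convergent recurrence p_i = a_i*p_{i-1} + p_{i-2}, q_i = a_i*q_{i-1} + q_{i-2} with p_{-2}=0, p_{-1}=1, q_{-2}=1, q_{-1}=0:
  i=0: a_0=3, p_0 = 3*1 + 0 = 3, q_0 = 3*0 + 1 = 1.
  i=1: a_1=3, p_1 = 3*3 + 1 = 10, q_1 = 3*1 + 0 = 3.
  i=2: a_2=6, p_2 = 6*10 + 3 = 63, q_2 = 6*3 + 1 = 19.
  i=3: a_3=5, p_3 = 5*63 + 10 = 325, q_3 = 5*19 + 3 = 98.
  i=4: a_4=2, p_4 = 2*325 + 63 = 713, q_4 = 2*98 + 19 = 215.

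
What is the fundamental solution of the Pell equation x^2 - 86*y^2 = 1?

(x, y) = (10405, 1122)

First expand sqrt(86) as a continued fraction. With x_i = (sqrt(86) + m_i)/d_i and (m_0, d_0) = (0, 1): a_0 = floor(sqrt(86)) = 9, since 9^2 = 81 <= 86 < 100 = 10^2.
Iterate m_{i+1} = d_i*a_i - m_i, d_{i+1} = (86 - m_{i+1}^2)/d_i, a_{i+1} = floor((a_0 + m_{i+1})/d_{i+1}):
  m_1 = 1*9 - 0 = 9, d_1 = (86 - 9^2)/1 = 5/1 = 5, a_1 = floor((9 + 9)/5) = 3.
  m_2 = 5*3 - 9 = 6, d_2 = (86 - 6^2)/5 = 50/5 = 10, a_2 = floor((9 + 6)/10) = 1.
  m_3 = 10*1 - 6 = 4, d_3 = (86 - 4^2)/10 = 70/10 = 7, a_3 = floor((9 + 4)/7) = 1.
  m_4 = 7*1 - 4 = 3, d_4 = (86 - 3^2)/7 = 77/7 = 11, a_4 = floor((9 + 3)/11) = 1.
  m_5 = 11*1 - 3 = 8, d_5 = (86 - 8^2)/11 = 22/11 = 2, a_5 = floor((9 + 8)/2) = 8.
  m_6 = 2*8 - 8 = 8, d_6 = (86 - 8^2)/2 = 22/2 = 11, a_6 = floor((9 + 8)/11) = 1.
  m_7 = 11*1 - 8 = 3, d_7 = (86 - 3^2)/11 = 77/11 = 7, a_7 = floor((9 + 3)/7) = 1.
  m_8 = 7*1 - 3 = 4, d_8 = (86 - 4^2)/7 = 70/7 = 10, a_8 = floor((9 + 4)/10) = 1.
  m_9 = 10*1 - 4 = 6, d_9 = (86 - 6^2)/10 = 50/10 = 5, a_9 = floor((9 + 6)/5) = 3.
  m_10 = 5*3 - 6 = 9, d_10 = (86 - 9^2)/5 = 5/5 = 1, a_10 = floor((9 + 9)/1) = 18.
  m_11 = 1*18 - 9 = 9, d_11 = (86 - 9^2)/1 = 5/1 = 5: (m_11, d_11) = (m_1, d_1) = (9, 5), so from here the quotients repeat a_1, ..., a_10; the period length is 10.
So sqrt(86) = [9; (3, 1, 1, 1, 8, 1, 1, 1, 3, 18)] with period length k = 10.
k is even, so the fundamental solution of x^2 - 86y^2 = 1 is (p_{k-1}, q_{k-1}) = (p_9, q_9); compute convergents through index 9.
Convergents (p_i = a_i*p_{i-1} + p_{i-2}, q_i = a_i*q_{i-1} + q_{i-2} with p_{-2}=0, p_{-1}=1, q_{-2}=1, q_{-1}=0):
  i=0: a_0=9, p_0 = 9*1 + 0 = 9, q_0 = 9*0 + 1 = 1.
  i=1: a_1=3, p_1 = 3*9 + 1 = 28, q_1 = 3*1 + 0 = 3.
  i=2: a_2=1, p_2 = 1*28 + 9 = 37, q_2 = 1*3 + 1 = 4.
  i=3: a_3=1, p_3 = 1*37 + 28 = 65, q_3 = 1*4 + 3 = 7.
  i=4: a_4=1, p_4 = 1*65 + 37 = 102, q_4 = 1*7 + 4 = 11.
  i=5: a_5=8, p_5 = 8*102 + 65 = 881, q_5 = 8*11 + 7 = 95.
  i=6: a_6=1, p_6 = 1*881 + 102 = 983, q_6 = 1*95 + 11 = 106.
  i=7: a_7=1, p_7 = 1*983 + 881 = 1864, q_7 = 1*106 + 95 = 201.
  i=8: a_8=1, p_8 = 1*1864 + 983 = 2847, q_8 = 1*201 + 106 = 307.
  i=9: a_9=3, p_9 = 3*2847 + 1864 = 10405, q_9 = 3*307 + 201 = 1122.
Check: 10405^2 - 86*1122^2 = 108264025 - 108264024 = 1, so (x, y) = (10405, 1122) solves the equation, and by the theorem it is the least positive solution.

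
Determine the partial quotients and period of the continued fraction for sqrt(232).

Write x_i = (sqrt(232) + m_i)/d_i with (m_0, d_0) = (0, 1). a_0 = floor(sqrt(232)) = 15, since 15^2 = 225 <= 232 < 256 = 16^2.
Iterate m_{i+1} = d_i*a_i - m_i, d_{i+1} = (232 - m_{i+1}^2)/d_i, a_{i+1} = floor((a_0 + m_{i+1})/d_{i+1}):
  m_1 = 1*15 - 0 = 15, d_1 = (232 - 15^2)/1 = 7/1 = 7, a_1 = floor((15 + 15)/7) = 4.
  m_2 = 7*4 - 15 = 13, d_2 = (232 - 13^2)/7 = 63/7 = 9, a_2 = floor((15 + 13)/9) = 3.
  m_3 = 9*3 - 13 = 14, d_3 = (232 - 14^2)/9 = 36/9 = 4, a_3 = floor((15 + 14)/4) = 7.
  m_4 = 4*7 - 14 = 14, d_4 = (232 - 14^2)/4 = 36/4 = 9, a_4 = floor((15 + 14)/9) = 3.
  m_5 = 9*3 - 14 = 13, d_5 = (232 - 13^2)/9 = 63/9 = 7, a_5 = floor((15 + 13)/7) = 4.
  m_6 = 7*4 - 13 = 15, d_6 = (232 - 15^2)/7 = 7/7 = 1, a_6 = floor((15 + 15)/1) = 30.
  m_7 = 1*30 - 15 = 15, d_7 = (232 - 15^2)/1 = 7/1 = 7: (m_7, d_7) = (m_1, d_1) = (15, 7), so from here the quotients repeat a_1, ..., a_6; the period length is 6.
Hence the expansion of sqrt(232) is a_0 = 15 followed by the repeating block 4, 3, 7, 3, 4, 30 (period 6).

[15; (4, 3, 7, 3, 4, 30)]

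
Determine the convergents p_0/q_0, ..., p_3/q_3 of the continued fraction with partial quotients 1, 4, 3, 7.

Using the convergent recurrence p_i = a_i*p_{i-1} + p_{i-2}, q_i = a_i*q_{i-1} + q_{i-2} with p_{-2}=0, p_{-1}=1, q_{-2}=1, q_{-1}=0:
  i=0: a_0=1, p_0 = 1*1 + 0 = 1, q_0 = 1*0 + 1 = 1.
  i=1: a_1=4, p_1 = 4*1 + 1 = 5, q_1 = 4*1 + 0 = 4.
  i=2: a_2=3, p_2 = 3*5 + 1 = 16, q_2 = 3*4 + 1 = 13.
  i=3: a_3=7, p_3 = 7*16 + 5 = 117, q_3 = 7*13 + 4 = 95.

1/1, 5/4, 16/13, 117/95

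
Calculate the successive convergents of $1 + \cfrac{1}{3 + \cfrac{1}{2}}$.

Using the convergent recurrence p_i = a_i*p_{i-1} + p_{i-2}, q_i = a_i*q_{i-1} + q_{i-2} with p_{-2}=0, p_{-1}=1, q_{-2}=1, q_{-1}=0:
  i=0: a_0=1, p_0 = 1*1 + 0 = 1, q_0 = 1*0 + 1 = 1.
  i=1: a_1=3, p_1 = 3*1 + 1 = 4, q_1 = 3*1 + 0 = 3.
  i=2: a_2=2, p_2 = 2*4 + 1 = 9, q_2 = 2*3 + 1 = 7.

1/1, 4/3, 9/7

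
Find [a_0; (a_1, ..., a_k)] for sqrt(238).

[15; (2, 2, 1, 14, 1, 2, 2, 30)]

Write x_i = (sqrt(238) + m_i)/d_i with (m_0, d_0) = (0, 1). a_0 = floor(sqrt(238)) = 15, since 15^2 = 225 <= 238 < 256 = 16^2.
Iterate m_{i+1} = d_i*a_i - m_i, d_{i+1} = (238 - m_{i+1}^2)/d_i, a_{i+1} = floor((a_0 + m_{i+1})/d_{i+1}):
  m_1 = 1*15 - 0 = 15, d_1 = (238 - 15^2)/1 = 13/1 = 13, a_1 = floor((15 + 15)/13) = 2.
  m_2 = 13*2 - 15 = 11, d_2 = (238 - 11^2)/13 = 117/13 = 9, a_2 = floor((15 + 11)/9) = 2.
  m_3 = 9*2 - 11 = 7, d_3 = (238 - 7^2)/9 = 189/9 = 21, a_3 = floor((15 + 7)/21) = 1.
  m_4 = 21*1 - 7 = 14, d_4 = (238 - 14^2)/21 = 42/21 = 2, a_4 = floor((15 + 14)/2) = 14.
  m_5 = 2*14 - 14 = 14, d_5 = (238 - 14^2)/2 = 42/2 = 21, a_5 = floor((15 + 14)/21) = 1.
  m_6 = 21*1 - 14 = 7, d_6 = (238 - 7^2)/21 = 189/21 = 9, a_6 = floor((15 + 7)/9) = 2.
  m_7 = 9*2 - 7 = 11, d_7 = (238 - 11^2)/9 = 117/9 = 13, a_7 = floor((15 + 11)/13) = 2.
  m_8 = 13*2 - 11 = 15, d_8 = (238 - 15^2)/13 = 13/13 = 1, a_8 = floor((15 + 15)/1) = 30.
  m_9 = 1*30 - 15 = 15, d_9 = (238 - 15^2)/1 = 13/1 = 13: (m_9, d_9) = (m_1, d_1) = (15, 13), so from here the quotients repeat a_1, ..., a_8; the period length is 8.
Hence the expansion of sqrt(238) is a_0 = 15 followed by the repeating block 2, 2, 1, 14, 1, 2, 2, 30 (period 8).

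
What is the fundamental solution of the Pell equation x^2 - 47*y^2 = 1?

First expand sqrt(47) as a continued fraction. With x_i = (sqrt(47) + m_i)/d_i and (m_0, d_0) = (0, 1): a_0 = floor(sqrt(47)) = 6, since 6^2 = 36 <= 47 < 49 = 7^2.
Iterate m_{i+1} = d_i*a_i - m_i, d_{i+1} = (47 - m_{i+1}^2)/d_i, a_{i+1} = floor((a_0 + m_{i+1})/d_{i+1}):
  m_1 = 1*6 - 0 = 6, d_1 = (47 - 6^2)/1 = 11/1 = 11, a_1 = floor((6 + 6)/11) = 1.
  m_2 = 11*1 - 6 = 5, d_2 = (47 - 5^2)/11 = 22/11 = 2, a_2 = floor((6 + 5)/2) = 5.
  m_3 = 2*5 - 5 = 5, d_3 = (47 - 5^2)/2 = 22/2 = 11, a_3 = floor((6 + 5)/11) = 1.
  m_4 = 11*1 - 5 = 6, d_4 = (47 - 6^2)/11 = 11/11 = 1, a_4 = floor((6 + 6)/1) = 12.
  m_5 = 1*12 - 6 = 6, d_5 = (47 - 6^2)/1 = 11/1 = 11: (m_5, d_5) = (m_1, d_1) = (6, 11), so from here the quotients repeat a_1, ..., a_4; the period length is 4.
So sqrt(47) = [6; (1, 5, 1, 12)] with period length k = 4.
k is even, so the fundamental solution of x^2 - 47y^2 = 1 is (p_{k-1}, q_{k-1}) = (p_3, q_3); compute convergents through index 3.
Convergents (p_i = a_i*p_{i-1} + p_{i-2}, q_i = a_i*q_{i-1} + q_{i-2} with p_{-2}=0, p_{-1}=1, q_{-2}=1, q_{-1}=0):
  i=0: a_0=6, p_0 = 6*1 + 0 = 6, q_0 = 6*0 + 1 = 1.
  i=1: a_1=1, p_1 = 1*6 + 1 = 7, q_1 = 1*1 + 0 = 1.
  i=2: a_2=5, p_2 = 5*7 + 6 = 41, q_2 = 5*1 + 1 = 6.
  i=3: a_3=1, p_3 = 1*41 + 7 = 48, q_3 = 1*6 + 1 = 7.
Check: 48^2 - 47*7^2 = 2304 - 2303 = 1, so (x, y) = (48, 7) solves the equation, and by the theorem it is the least positive solution.

(x, y) = (48, 7)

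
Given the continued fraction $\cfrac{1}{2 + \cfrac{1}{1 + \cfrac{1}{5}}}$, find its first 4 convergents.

0/1, 1/2, 1/3, 6/17

Using the convergent recurrence p_i = a_i*p_{i-1} + p_{i-2}, q_i = a_i*q_{i-1} + q_{i-2} with p_{-2}=0, p_{-1}=1, q_{-2}=1, q_{-1}=0:
  i=0: a_0=0, p_0 = 0*1 + 0 = 0, q_0 = 0*0 + 1 = 1.
  i=1: a_1=2, p_1 = 2*0 + 1 = 1, q_1 = 2*1 + 0 = 2.
  i=2: a_2=1, p_2 = 1*1 + 0 = 1, q_2 = 1*2 + 1 = 3.
  i=3: a_3=5, p_3 = 5*1 + 1 = 6, q_3 = 5*3 + 2 = 17.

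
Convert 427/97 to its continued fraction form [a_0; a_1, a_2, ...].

[4; 2, 2, 19]

Run the Euclidean algorithm on 427 and 97; the successive quotients are the partial quotients a_0, a_1, ... (each step inverts the fractional part left over by the previous one):
  427 = 4*97 + 39, so a_0 = 4.
  97 = 2*39 + 19, so a_1 = 2.
  39 = 2*19 + 1, so a_2 = 2.
  19 = 19*1 + 0, so a_3 = 19.
The remainder reaches 0 after 4 divisions, so the expansion has 4 partial quotients, read off in order.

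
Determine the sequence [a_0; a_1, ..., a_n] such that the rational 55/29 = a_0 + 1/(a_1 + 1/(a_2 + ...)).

[1; 1, 8, 1, 2]

Run the Euclidean algorithm on 55 and 29; the successive quotients are the partial quotients a_0, a_1, ... (each step inverts the fractional part left over by the previous one):
  55 = 1*29 + 26, so a_0 = 1.
  29 = 1*26 + 3, so a_1 = 1.
  26 = 8*3 + 2, so a_2 = 8.
  3 = 1*2 + 1, so a_3 = 1.
  2 = 2*1 + 0, so a_4 = 2.
The remainder reaches 0 after 5 divisions, so the expansion has 5 partial quotients, read off in order.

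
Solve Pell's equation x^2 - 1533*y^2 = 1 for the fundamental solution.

First expand sqrt(1533) as a continued fraction. With x_i = (sqrt(1533) + m_i)/d_i and (m_0, d_0) = (0, 1): a_0 = floor(sqrt(1533)) = 39, since 39^2 = 1521 <= 1533 < 1600 = 40^2.
Iterate m_{i+1} = d_i*a_i - m_i, d_{i+1} = (1533 - m_{i+1}^2)/d_i, a_{i+1} = floor((a_0 + m_{i+1})/d_{i+1}):
  m_1 = 1*39 - 0 = 39, d_1 = (1533 - 39^2)/1 = 12/1 = 12, a_1 = floor((39 + 39)/12) = 6.
  m_2 = 12*6 - 39 = 33, d_2 = (1533 - 33^2)/12 = 444/12 = 37, a_2 = floor((39 + 33)/37) = 1.
  m_3 = 37*1 - 33 = 4, d_3 = (1533 - 4^2)/37 = 1517/37 = 41, a_3 = floor((39 + 4)/41) = 1.
  m_4 = 41*1 - 4 = 37, d_4 = (1533 - 37^2)/41 = 164/41 = 4, a_4 = floor((39 + 37)/4) = 19.
  m_5 = 4*19 - 37 = 39, d_5 = (1533 - 39^2)/4 = 12/4 = 3, a_5 = floor((39 + 39)/3) = 26.
  m_6 = 3*26 - 39 = 39, d_6 = (1533 - 39^2)/3 = 12/3 = 4, a_6 = floor((39 + 39)/4) = 19.
  m_7 = 4*19 - 39 = 37, d_7 = (1533 - 37^2)/4 = 164/4 = 41, a_7 = floor((39 + 37)/41) = 1.
  m_8 = 41*1 - 37 = 4, d_8 = (1533 - 4^2)/41 = 1517/41 = 37, a_8 = floor((39 + 4)/37) = 1.
  m_9 = 37*1 - 4 = 33, d_9 = (1533 - 33^2)/37 = 444/37 = 12, a_9 = floor((39 + 33)/12) = 6.
  m_10 = 12*6 - 33 = 39, d_10 = (1533 - 39^2)/12 = 12/12 = 1, a_10 = floor((39 + 39)/1) = 78.
  m_11 = 1*78 - 39 = 39, d_11 = (1533 - 39^2)/1 = 12/1 = 12: (m_11, d_11) = (m_1, d_1) = (39, 12), so from here the quotients repeat a_1, ..., a_10; the period length is 10.
So sqrt(1533) = [39; (6, 1, 1, 19, 26, 19, 1, 1, 6, 78)] with period length k = 10.
k is even, so the fundamental solution of x^2 - 1533y^2 = 1 is (p_{k-1}, q_{k-1}) = (p_9, q_9); compute convergents through index 9.
Convergents (p_i = a_i*p_{i-1} + p_{i-2}, q_i = a_i*q_{i-1} + q_{i-2} with p_{-2}=0, p_{-1}=1, q_{-2}=1, q_{-1}=0):
  i=0: a_0=39, p_0 = 39*1 + 0 = 39, q_0 = 39*0 + 1 = 1.
  i=1: a_1=6, p_1 = 6*39 + 1 = 235, q_1 = 6*1 + 0 = 6.
  i=2: a_2=1, p_2 = 1*235 + 39 = 274, q_2 = 1*6 + 1 = 7.
  i=3: a_3=1, p_3 = 1*274 + 235 = 509, q_3 = 1*7 + 6 = 13.
  i=4: a_4=19, p_4 = 19*509 + 274 = 9945, q_4 = 19*13 + 7 = 254.
  i=5: a_5=26, p_5 = 26*9945 + 509 = 259079, q_5 = 26*254 + 13 = 6617.
  i=6: a_6=19, p_6 = 19*259079 + 9945 = 4932446, q_6 = 19*6617 + 254 = 125977.
  i=7: a_7=1, p_7 = 1*4932446 + 259079 = 5191525, q_7 = 1*125977 + 6617 = 132594.
  i=8: a_8=1, p_8 = 1*5191525 + 4932446 = 10123971, q_8 = 1*132594 + 125977 = 258571.
  i=9: a_9=6, p_9 = 6*10123971 + 5191525 = 65935351, q_9 = 6*258571 + 132594 = 1684020.
Check: 65935351^2 - 1533*1684020^2 = 4347470511493201 - 4347470511493200 = 1, so (x, y) = (65935351, 1684020) solves the equation, and by the theorem it is the least positive solution.

(x, y) = (65935351, 1684020)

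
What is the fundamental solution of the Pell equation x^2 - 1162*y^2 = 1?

First expand sqrt(1162) as a continued fraction. With x_i = (sqrt(1162) + m_i)/d_i and (m_0, d_0) = (0, 1): a_0 = floor(sqrt(1162)) = 34, since 34^2 = 1156 <= 1162 < 1225 = 35^2.
Iterate m_{i+1} = d_i*a_i - m_i, d_{i+1} = (1162 - m_{i+1}^2)/d_i, a_{i+1} = floor((a_0 + m_{i+1})/d_{i+1}):
  m_1 = 1*34 - 0 = 34, d_1 = (1162 - 34^2)/1 = 6/1 = 6, a_1 = floor((34 + 34)/6) = 11.
  m_2 = 6*11 - 34 = 32, d_2 = (1162 - 32^2)/6 = 138/6 = 23, a_2 = floor((34 + 32)/23) = 2.
  m_3 = 23*2 - 32 = 14, d_3 = (1162 - 14^2)/23 = 966/23 = 42, a_3 = floor((34 + 14)/42) = 1.
  m_4 = 42*1 - 14 = 28, d_4 = (1162 - 28^2)/42 = 378/42 = 9, a_4 = floor((34 + 28)/9) = 6.
  m_5 = 9*6 - 28 = 26, d_5 = (1162 - 26^2)/9 = 486/9 = 54, a_5 = floor((34 + 26)/54) = 1.
  m_6 = 54*1 - 26 = 28, d_6 = (1162 - 28^2)/54 = 378/54 = 7, a_6 = floor((34 + 28)/7) = 8.
  m_7 = 7*8 - 28 = 28, d_7 = (1162 - 28^2)/7 = 378/7 = 54, a_7 = floor((34 + 28)/54) = 1.
  m_8 = 54*1 - 28 = 26, d_8 = (1162 - 26^2)/54 = 486/54 = 9, a_8 = floor((34 + 26)/9) = 6.
  m_9 = 9*6 - 26 = 28, d_9 = (1162 - 28^2)/9 = 378/9 = 42, a_9 = floor((34 + 28)/42) = 1.
  m_10 = 42*1 - 28 = 14, d_10 = (1162 - 14^2)/42 = 966/42 = 23, a_10 = floor((34 + 14)/23) = 2.
  m_11 = 23*2 - 14 = 32, d_11 = (1162 - 32^2)/23 = 138/23 = 6, a_11 = floor((34 + 32)/6) = 11.
  m_12 = 6*11 - 32 = 34, d_12 = (1162 - 34^2)/6 = 6/6 = 1, a_12 = floor((34 + 34)/1) = 68.
  m_13 = 1*68 - 34 = 34, d_13 = (1162 - 34^2)/1 = 6/1 = 6: (m_13, d_13) = (m_1, d_1) = (34, 6), so from here the quotients repeat a_1, ..., a_12; the period length is 12.
So sqrt(1162) = [34; (11, 2, 1, 6, 1, 8, 1, 6, 1, 2, 11, 68)] with period length k = 12.
k is even, so the fundamental solution of x^2 - 1162y^2 = 1 is (p_{k-1}, q_{k-1}) = (p_11, q_11); compute convergents through index 11.
Convergents (p_i = a_i*p_{i-1} + p_{i-2}, q_i = a_i*q_{i-1} + q_{i-2} with p_{-2}=0, p_{-1}=1, q_{-2}=1, q_{-1}=0):
  i=0: a_0=34, p_0 = 34*1 + 0 = 34, q_0 = 34*0 + 1 = 1.
  i=1: a_1=11, p_1 = 11*34 + 1 = 375, q_1 = 11*1 + 0 = 11.
  i=2: a_2=2, p_2 = 2*375 + 34 = 784, q_2 = 2*11 + 1 = 23.
  i=3: a_3=1, p_3 = 1*784 + 375 = 1159, q_3 = 1*23 + 11 = 34.
  i=4: a_4=6, p_4 = 6*1159 + 784 = 7738, q_4 = 6*34 + 23 = 227.
  i=5: a_5=1, p_5 = 1*7738 + 1159 = 8897, q_5 = 1*227 + 34 = 261.
  i=6: a_6=8, p_6 = 8*8897 + 7738 = 78914, q_6 = 8*261 + 227 = 2315.
  i=7: a_7=1, p_7 = 1*78914 + 8897 = 87811, q_7 = 1*2315 + 261 = 2576.
  i=8: a_8=6, p_8 = 6*87811 + 78914 = 605780, q_8 = 6*2576 + 2315 = 17771.
  i=9: a_9=1, p_9 = 1*605780 + 87811 = 693591, q_9 = 1*17771 + 2576 = 20347.
  i=10: a_10=2, p_10 = 2*693591 + 605780 = 1992962, q_10 = 2*20347 + 17771 = 58465.
  i=11: a_11=11, p_11 = 11*1992962 + 693591 = 22616173, q_11 = 11*58465 + 20347 = 663462.
Check: 22616173^2 - 1162*663462^2 = 511491281165929 - 511491281165928 = 1, so (x, y) = (22616173, 663462) solves the equation, and by the theorem it is the least positive solution.

(x, y) = (22616173, 663462)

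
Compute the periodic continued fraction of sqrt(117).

Write x_i = (sqrt(117) + m_i)/d_i with (m_0, d_0) = (0, 1). a_0 = floor(sqrt(117)) = 10, since 10^2 = 100 <= 117 < 121 = 11^2.
Iterate m_{i+1} = d_i*a_i - m_i, d_{i+1} = (117 - m_{i+1}^2)/d_i, a_{i+1} = floor((a_0 + m_{i+1})/d_{i+1}):
  m_1 = 1*10 - 0 = 10, d_1 = (117 - 10^2)/1 = 17/1 = 17, a_1 = floor((10 + 10)/17) = 1.
  m_2 = 17*1 - 10 = 7, d_2 = (117 - 7^2)/17 = 68/17 = 4, a_2 = floor((10 + 7)/4) = 4.
  m_3 = 4*4 - 7 = 9, d_3 = (117 - 9^2)/4 = 36/4 = 9, a_3 = floor((10 + 9)/9) = 2.
  m_4 = 9*2 - 9 = 9, d_4 = (117 - 9^2)/9 = 36/9 = 4, a_4 = floor((10 + 9)/4) = 4.
  m_5 = 4*4 - 9 = 7, d_5 = (117 - 7^2)/4 = 68/4 = 17, a_5 = floor((10 + 7)/17) = 1.
  m_6 = 17*1 - 7 = 10, d_6 = (117 - 10^2)/17 = 17/17 = 1, a_6 = floor((10 + 10)/1) = 20.
  m_7 = 1*20 - 10 = 10, d_7 = (117 - 10^2)/1 = 17/1 = 17: (m_7, d_7) = (m_1, d_1) = (10, 17), so from here the quotients repeat a_1, ..., a_6; the period length is 6.
Hence the expansion of sqrt(117) is a_0 = 10 followed by the repeating block 1, 4, 2, 4, 1, 20 (period 6).

[10; (1, 4, 2, 4, 1, 20)]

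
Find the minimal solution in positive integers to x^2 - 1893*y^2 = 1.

(x, y) = (5047, 116)

First expand sqrt(1893) as a continued fraction. With x_i = (sqrt(1893) + m_i)/d_i and (m_0, d_0) = (0, 1): a_0 = floor(sqrt(1893)) = 43, since 43^2 = 1849 <= 1893 < 1936 = 44^2.
Iterate m_{i+1} = d_i*a_i - m_i, d_{i+1} = (1893 - m_{i+1}^2)/d_i, a_{i+1} = floor((a_0 + m_{i+1})/d_{i+1}):
  m_1 = 1*43 - 0 = 43, d_1 = (1893 - 43^2)/1 = 44/1 = 44, a_1 = floor((43 + 43)/44) = 1.
  m_2 = 44*1 - 43 = 1, d_2 = (1893 - 1^2)/44 = 1892/44 = 43, a_2 = floor((43 + 1)/43) = 1.
  m_3 = 43*1 - 1 = 42, d_3 = (1893 - 42^2)/43 = 129/43 = 3, a_3 = floor((43 + 42)/3) = 28.
  m_4 = 3*28 - 42 = 42, d_4 = (1893 - 42^2)/3 = 129/3 = 43, a_4 = floor((43 + 42)/43) = 1.
  m_5 = 43*1 - 42 = 1, d_5 = (1893 - 1^2)/43 = 1892/43 = 44, a_5 = floor((43 + 1)/44) = 1.
  m_6 = 44*1 - 1 = 43, d_6 = (1893 - 43^2)/44 = 44/44 = 1, a_6 = floor((43 + 43)/1) = 86.
  m_7 = 1*86 - 43 = 43, d_7 = (1893 - 43^2)/1 = 44/1 = 44: (m_7, d_7) = (m_1, d_1) = (43, 44), so from here the quotients repeat a_1, ..., a_6; the period length is 6.
So sqrt(1893) = [43; (1, 1, 28, 1, 1, 86)] with period length k = 6.
k is even, so the fundamental solution of x^2 - 1893y^2 = 1 is (p_{k-1}, q_{k-1}) = (p_5, q_5); compute convergents through index 5.
Convergents (p_i = a_i*p_{i-1} + p_{i-2}, q_i = a_i*q_{i-1} + q_{i-2} with p_{-2}=0, p_{-1}=1, q_{-2}=1, q_{-1}=0):
  i=0: a_0=43, p_0 = 43*1 + 0 = 43, q_0 = 43*0 + 1 = 1.
  i=1: a_1=1, p_1 = 1*43 + 1 = 44, q_1 = 1*1 + 0 = 1.
  i=2: a_2=1, p_2 = 1*44 + 43 = 87, q_2 = 1*1 + 1 = 2.
  i=3: a_3=28, p_3 = 28*87 + 44 = 2480, q_3 = 28*2 + 1 = 57.
  i=4: a_4=1, p_4 = 1*2480 + 87 = 2567, q_4 = 1*57 + 2 = 59.
  i=5: a_5=1, p_5 = 1*2567 + 2480 = 5047, q_5 = 1*59 + 57 = 116.
Check: 5047^2 - 1893*116^2 = 25472209 - 25472208 = 1, so (x, y) = (5047, 116) solves the equation, and by the theorem it is the least positive solution.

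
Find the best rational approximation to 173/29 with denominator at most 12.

6/1

Expand x = 173/29 as a continued fraction with the Euclidean algorithm:
  173 = 5*29 + 28, so a_0 = 5.
  29 = 1*28 + 1, so a_1 = 1.
  28 = 28*1 + 0, so a_2 = 28.
so x = [5; 1, 28].
Convergents (p_i = a_i*p_{i-1} + p_{i-2}, q_i = a_i*q_{i-1} + q_{i-2} with p_{-2}=0, p_{-1}=1, q_{-2}=1, q_{-1}=0), until the denominator exceeds 12:
  i=0: a_0=5, p_0 = 5*1 + 0 = 5, q_0 = 5*0 + 1 = 1.
  i=1: a_1=1, p_1 = 1*5 + 1 = 6, q_1 = 1*1 + 0 = 1.
  i=2: a_2=28, p_2 = 28*6 + 5 = 173, q_2 = 28*1 + 1 = 29.
q_2 = 29 > 12, so the last convergent with denominator <= 12 is p_1/q_1 = 6/1.
The closest fraction with denominator <= 12 is either p_1/q_1 or the intermediate fraction (k*p_1 + p_0)/(k*q_1 + q_0) with the largest k >= 1 whose denominator stays <= 12; these approach x as k grows, and every other convergent or intermediate fraction in range is farther away.
Largest k: floor((12 - q_0)/q_1) = floor((12 - 1)/1) = 11.
That gives (11*6 + 5)/(11*1 + 1) = 71/12.
Compare the errors: |x - 6/1| = |173*1 - 6*29|/(29*1) = 1/29, and |x - 71/12| = |173*12 - 71*29|/(29*12) = 17/348.
Cross-multiplying, 1*348 = 348 < 493 = 17*29, so 1/29 is smaller: the convergent 6/1 is closer to x than 71/12.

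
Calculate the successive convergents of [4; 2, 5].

Using the convergent recurrence p_i = a_i*p_{i-1} + p_{i-2}, q_i = a_i*q_{i-1} + q_{i-2} with p_{-2}=0, p_{-1}=1, q_{-2}=1, q_{-1}=0:
  i=0: a_0=4, p_0 = 4*1 + 0 = 4, q_0 = 4*0 + 1 = 1.
  i=1: a_1=2, p_1 = 2*4 + 1 = 9, q_1 = 2*1 + 0 = 2.
  i=2: a_2=5, p_2 = 5*9 + 4 = 49, q_2 = 5*2 + 1 = 11.

4/1, 9/2, 49/11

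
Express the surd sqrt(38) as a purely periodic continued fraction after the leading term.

[6; (6, 12)]

Write x_i = (sqrt(38) + m_i)/d_i with (m_0, d_0) = (0, 1). a_0 = floor(sqrt(38)) = 6, since 6^2 = 36 <= 38 < 49 = 7^2.
Iterate m_{i+1} = d_i*a_i - m_i, d_{i+1} = (38 - m_{i+1}^2)/d_i, a_{i+1} = floor((a_0 + m_{i+1})/d_{i+1}):
  m_1 = 1*6 - 0 = 6, d_1 = (38 - 6^2)/1 = 2/1 = 2, a_1 = floor((6 + 6)/2) = 6.
  m_2 = 2*6 - 6 = 6, d_2 = (38 - 6^2)/2 = 2/2 = 1, a_2 = floor((6 + 6)/1) = 12.
  m_3 = 1*12 - 6 = 6, d_3 = (38 - 6^2)/1 = 2/1 = 2: (m_3, d_3) = (m_1, d_1) = (6, 2), so from here the quotients repeat a_1, a_2; the period length is 2.
Hence the expansion of sqrt(38) is a_0 = 6 followed by the repeating block 6, 12 (period 2).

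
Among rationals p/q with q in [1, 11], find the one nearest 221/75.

Expand x = 221/75 as a continued fraction with the Euclidean algorithm:
  221 = 2*75 + 71, so a_0 = 2.
  75 = 1*71 + 4, so a_1 = 1.
  71 = 17*4 + 3, so a_2 = 17.
  4 = 1*3 + 1, so a_3 = 1.
  3 = 3*1 + 0, so a_4 = 3.
so x = [2; 1, 17, 1, 3].
Convergents (p_i = a_i*p_{i-1} + p_{i-2}, q_i = a_i*q_{i-1} + q_{i-2} with p_{-2}=0, p_{-1}=1, q_{-2}=1, q_{-1}=0), until the denominator exceeds 11:
  i=0: a_0=2, p_0 = 2*1 + 0 = 2, q_0 = 2*0 + 1 = 1.
  i=1: a_1=1, p_1 = 1*2 + 1 = 3, q_1 = 1*1 + 0 = 1.
  i=2: a_2=17, p_2 = 17*3 + 2 = 53, q_2 = 17*1 + 1 = 18.
q_2 = 18 > 11, so the last convergent with denominator <= 11 is p_1/q_1 = 3/1.
The closest fraction with denominator <= 11 is either p_1/q_1 or the intermediate fraction (k*p_1 + p_0)/(k*q_1 + q_0) with the largest k >= 1 whose denominator stays <= 11; these approach x as k grows, and every other convergent or intermediate fraction in range is farther away.
Largest k: floor((11 - q_0)/q_1) = floor((11 - 1)/1) = 10.
That gives (10*3 + 2)/(10*1 + 1) = 32/11.
Compare the errors: |x - 3/1| = |221*1 - 3*75|/(75*1) = 4/75, and |x - 32/11| = |221*11 - 32*75|/(75*11) = 31/825.
Cross-multiplying, 31*75 = 2325 < 3300 = 4*825, so 31/825 is smaller: the intermediate fraction 32/11 is closer to x than 3/1.

32/11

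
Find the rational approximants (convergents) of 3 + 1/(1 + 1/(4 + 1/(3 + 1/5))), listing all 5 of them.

3/1, 4/1, 19/5, 61/16, 324/85

Using the convergent recurrence p_i = a_i*p_{i-1} + p_{i-2}, q_i = a_i*q_{i-1} + q_{i-2} with p_{-2}=0, p_{-1}=1, q_{-2}=1, q_{-1}=0:
  i=0: a_0=3, p_0 = 3*1 + 0 = 3, q_0 = 3*0 + 1 = 1.
  i=1: a_1=1, p_1 = 1*3 + 1 = 4, q_1 = 1*1 + 0 = 1.
  i=2: a_2=4, p_2 = 4*4 + 3 = 19, q_2 = 4*1 + 1 = 5.
  i=3: a_3=3, p_3 = 3*19 + 4 = 61, q_3 = 3*5 + 1 = 16.
  i=4: a_4=5, p_4 = 5*61 + 19 = 324, q_4 = 5*16 + 5 = 85.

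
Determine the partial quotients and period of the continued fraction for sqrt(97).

Write x_i = (sqrt(97) + m_i)/d_i with (m_0, d_0) = (0, 1). a_0 = floor(sqrt(97)) = 9, since 9^2 = 81 <= 97 < 100 = 10^2.
Iterate m_{i+1} = d_i*a_i - m_i, d_{i+1} = (97 - m_{i+1}^2)/d_i, a_{i+1} = floor((a_0 + m_{i+1})/d_{i+1}):
  m_1 = 1*9 - 0 = 9, d_1 = (97 - 9^2)/1 = 16/1 = 16, a_1 = floor((9 + 9)/16) = 1.
  m_2 = 16*1 - 9 = 7, d_2 = (97 - 7^2)/16 = 48/16 = 3, a_2 = floor((9 + 7)/3) = 5.
  m_3 = 3*5 - 7 = 8, d_3 = (97 - 8^2)/3 = 33/3 = 11, a_3 = floor((9 + 8)/11) = 1.
  m_4 = 11*1 - 8 = 3, d_4 = (97 - 3^2)/11 = 88/11 = 8, a_4 = floor((9 + 3)/8) = 1.
  m_5 = 8*1 - 3 = 5, d_5 = (97 - 5^2)/8 = 72/8 = 9, a_5 = floor((9 + 5)/9) = 1.
  m_6 = 9*1 - 5 = 4, d_6 = (97 - 4^2)/9 = 81/9 = 9, a_6 = floor((9 + 4)/9) = 1.
  m_7 = 9*1 - 4 = 5, d_7 = (97 - 5^2)/9 = 72/9 = 8, a_7 = floor((9 + 5)/8) = 1.
  m_8 = 8*1 - 5 = 3, d_8 = (97 - 3^2)/8 = 88/8 = 11, a_8 = floor((9 + 3)/11) = 1.
  m_9 = 11*1 - 3 = 8, d_9 = (97 - 8^2)/11 = 33/11 = 3, a_9 = floor((9 + 8)/3) = 5.
  m_10 = 3*5 - 8 = 7, d_10 = (97 - 7^2)/3 = 48/3 = 16, a_10 = floor((9 + 7)/16) = 1.
  m_11 = 16*1 - 7 = 9, d_11 = (97 - 9^2)/16 = 16/16 = 1, a_11 = floor((9 + 9)/1) = 18.
  m_12 = 1*18 - 9 = 9, d_12 = (97 - 9^2)/1 = 16/1 = 16: (m_12, d_12) = (m_1, d_1) = (9, 16), so from here the quotients repeat a_1, ..., a_11; the period length is 11.
Hence the expansion of sqrt(97) is a_0 = 9 followed by the repeating block 1, 5, 1, 1, 1, 1, 1, 1, 5, 1, 18 (period 11).

[9; (1, 5, 1, 1, 1, 1, 1, 1, 5, 1, 18)]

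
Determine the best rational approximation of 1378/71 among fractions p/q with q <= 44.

427/22

Expand x = 1378/71 as a continued fraction with the Euclidean algorithm:
  1378 = 19*71 + 29, so a_0 = 19.
  71 = 2*29 + 13, so a_1 = 2.
  29 = 2*13 + 3, so a_2 = 2.
  13 = 4*3 + 1, so a_3 = 4.
  3 = 3*1 + 0, so a_4 = 3.
so x = [19; 2, 2, 4, 3].
Convergents (p_i = a_i*p_{i-1} + p_{i-2}, q_i = a_i*q_{i-1} + q_{i-2} with p_{-2}=0, p_{-1}=1, q_{-2}=1, q_{-1}=0), until the denominator exceeds 44:
  i=0: a_0=19, p_0 = 19*1 + 0 = 19, q_0 = 19*0 + 1 = 1.
  i=1: a_1=2, p_1 = 2*19 + 1 = 39, q_1 = 2*1 + 0 = 2.
  i=2: a_2=2, p_2 = 2*39 + 19 = 97, q_2 = 2*2 + 1 = 5.
  i=3: a_3=4, p_3 = 4*97 + 39 = 427, q_3 = 4*5 + 2 = 22.
  i=4: a_4=3, p_4 = 3*427 + 97 = 1378, q_4 = 3*22 + 5 = 71.
q_4 = 71 > 44, so the last convergent with denominator <= 44 is p_3/q_3 = 427/22.
The closest fraction with denominator <= 44 is either p_3/q_3 or the intermediate fraction (k*p_3 + p_2)/(k*q_3 + q_2) with the largest k >= 1 whose denominator stays <= 44; these approach x as k grows, and every other convergent or intermediate fraction in range is farther away.
Largest k: floor((44 - q_2)/q_3) = floor((44 - 5)/22) = 1.
That gives (1*427 + 97)/(1*22 + 5) = 524/27.
Compare the errors: |x - 427/22| = |1378*22 - 427*71|/(71*22) = 1/1562, and |x - 524/27| = |1378*27 - 524*71|/(71*27) = 2/1917.
Cross-multiplying, 1*1917 = 1917 < 3124 = 2*1562, so 1/1562 is smaller: the convergent 427/22 is closer to x than 524/27.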